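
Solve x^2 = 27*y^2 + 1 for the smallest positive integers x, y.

First expand sqrt(27) as a continued fraction. With x_i = (sqrt(27) + m_i)/d_i and (m_0, d_0) = (0, 1): a_0 = floor(sqrt(27)) = 5, since 5^2 = 25 <= 27 < 36 = 6^2.
Iterate m_{i+1} = d_i*a_i - m_i, d_{i+1} = (27 - m_{i+1}^2)/d_i, a_{i+1} = floor((a_0 + m_{i+1})/d_{i+1}):
  m_1 = 1*5 - 0 = 5, d_1 = (27 - 5^2)/1 = 2/1 = 2, a_1 = floor((5 + 5)/2) = 5.
  m_2 = 2*5 - 5 = 5, d_2 = (27 - 5^2)/2 = 2/2 = 1, a_2 = floor((5 + 5)/1) = 10.
  m_3 = 1*10 - 5 = 5, d_3 = (27 - 5^2)/1 = 2/1 = 2: (m_3, d_3) = (m_1, d_1) = (5, 2), so from here the quotients repeat a_1, a_2; the period length is 2.
So sqrt(27) = [5; (5, 10)] with period length k = 2.
k is even, so the fundamental solution of x^2 - 27y^2 = 1 is (p_{k-1}, q_{k-1}) = (p_1, q_1); compute convergents through index 1.
Convergents (p_i = a_i*p_{i-1} + p_{i-2}, q_i = a_i*q_{i-1} + q_{i-2} with p_{-2}=0, p_{-1}=1, q_{-2}=1, q_{-1}=0):
  i=0: a_0=5, p_0 = 5*1 + 0 = 5, q_0 = 5*0 + 1 = 1.
  i=1: a_1=5, p_1 = 5*5 + 1 = 26, q_1 = 5*1 + 0 = 5.
Check: 26^2 - 27*5^2 = 676 - 675 = 1, so (x, y) = (26, 5) solves the equation, and by the theorem it is the least positive solution.

(x, y) = (26, 5)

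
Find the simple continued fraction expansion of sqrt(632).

Write x_i = (sqrt(632) + m_i)/d_i with (m_0, d_0) = (0, 1). a_0 = floor(sqrt(632)) = 25, since 25^2 = 625 <= 632 < 676 = 26^2.
Iterate m_{i+1} = d_i*a_i - m_i, d_{i+1} = (632 - m_{i+1}^2)/d_i, a_{i+1} = floor((a_0 + m_{i+1})/d_{i+1}):
  m_1 = 1*25 - 0 = 25, d_1 = (632 - 25^2)/1 = 7/1 = 7, a_1 = floor((25 + 25)/7) = 7.
  m_2 = 7*7 - 25 = 24, d_2 = (632 - 24^2)/7 = 56/7 = 8, a_2 = floor((25 + 24)/8) = 6.
  m_3 = 8*6 - 24 = 24, d_3 = (632 - 24^2)/8 = 56/8 = 7, a_3 = floor((25 + 24)/7) = 7.
  m_4 = 7*7 - 24 = 25, d_4 = (632 - 25^2)/7 = 7/7 = 1, a_4 = floor((25 + 25)/1) = 50.
  m_5 = 1*50 - 25 = 25, d_5 = (632 - 25^2)/1 = 7/1 = 7: (m_5, d_5) = (m_1, d_1) = (25, 7), so from here the quotients repeat a_1, ..., a_4; the period length is 4.
Hence the expansion of sqrt(632) is a_0 = 25 followed by the repeating block 7, 6, 7, 50 (period 4).

[25; (7, 6, 7, 50)]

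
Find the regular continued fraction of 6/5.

[1; 5]

Run the Euclidean algorithm on 6 and 5; the successive quotients are the partial quotients a_0, a_1, ... (each step inverts the fractional part left over by the previous one):
  6 = 1*5 + 1, so a_0 = 1.
  5 = 5*1 + 0, so a_1 = 5.
The remainder reaches 0 after 2 divisions, so the expansion has 2 partial quotients, read off in order.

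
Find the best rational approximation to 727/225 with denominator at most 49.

42/13

Expand x = 727/225 as a continued fraction with the Euclidean algorithm:
  727 = 3*225 + 52, so a_0 = 3.
  225 = 4*52 + 17, so a_1 = 4.
  52 = 3*17 + 1, so a_2 = 3.
  17 = 17*1 + 0, so a_3 = 17.
so x = [3; 4, 3, 17].
Convergents (p_i = a_i*p_{i-1} + p_{i-2}, q_i = a_i*q_{i-1} + q_{i-2} with p_{-2}=0, p_{-1}=1, q_{-2}=1, q_{-1}=0), until the denominator exceeds 49:
  i=0: a_0=3, p_0 = 3*1 + 0 = 3, q_0 = 3*0 + 1 = 1.
  i=1: a_1=4, p_1 = 4*3 + 1 = 13, q_1 = 4*1 + 0 = 4.
  i=2: a_2=3, p_2 = 3*13 + 3 = 42, q_2 = 3*4 + 1 = 13.
  i=3: a_3=17, p_3 = 17*42 + 13 = 727, q_3 = 17*13 + 4 = 225.
q_3 = 225 > 49, so the last convergent with denominator <= 49 is p_2/q_2 = 42/13.
The closest fraction with denominator <= 49 is either p_2/q_2 or the intermediate fraction (k*p_2 + p_1)/(k*q_2 + q_1) with the largest k >= 1 whose denominator stays <= 49; these approach x as k grows, and every other convergent or intermediate fraction in range is farther away.
Largest k: floor((49 - q_1)/q_2) = floor((49 - 4)/13) = 3.
That gives (3*42 + 13)/(3*13 + 4) = 139/43.
Compare the errors: |x - 42/13| = |727*13 - 42*225|/(225*13) = 1/2925, and |x - 139/43| = |727*43 - 139*225|/(225*43) = 14/9675.
Cross-multiplying, 1*9675 = 9675 < 40950 = 14*2925, so 1/2925 is smaller: the convergent 42/13 is closer to x than 139/43.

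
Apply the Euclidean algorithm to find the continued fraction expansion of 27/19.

Run the Euclidean algorithm on 27 and 19; the successive quotients are the partial quotients a_0, a_1, ... (each step inverts the fractional part left over by the previous one):
  27 = 1*19 + 8, so a_0 = 1.
  19 = 2*8 + 3, so a_1 = 2.
  8 = 2*3 + 2, so a_2 = 2.
  3 = 1*2 + 1, so a_3 = 1.
  2 = 2*1 + 0, so a_4 = 2.
The remainder reaches 0 after 5 divisions, so the expansion has 5 partial quotients, read off in order.

[1; 2, 2, 1, 2]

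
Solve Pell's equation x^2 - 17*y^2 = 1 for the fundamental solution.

First expand sqrt(17) as a continued fraction. With x_i = (sqrt(17) + m_i)/d_i and (m_0, d_0) = (0, 1): a_0 = floor(sqrt(17)) = 4, since 4^2 = 16 <= 17 < 25 = 5^2.
Iterate m_{i+1} = d_i*a_i - m_i, d_{i+1} = (17 - m_{i+1}^2)/d_i, a_{i+1} = floor((a_0 + m_{i+1})/d_{i+1}):
  m_1 = 1*4 - 0 = 4, d_1 = (17 - 4^2)/1 = 1/1 = 1, a_1 = floor((4 + 4)/1) = 8.
  m_2 = 1*8 - 4 = 4, d_2 = (17 - 4^2)/1 = 1/1 = 1: (m_2, d_2) = (m_1, d_1) = (4, 1), so from here the quotient a_1 repeats; the period length is 1.
So sqrt(17) = [4; (8)] with period length k = 1.
k is odd, so (p_{k-1}, q_{k-1}) only solves x^2 - 17y^2 = -1 and the fundamental solution of x^2 - 17y^2 = 1 is (p_{2k-1}, q_{2k-1}) = (p_1, q_1); compute convergents through index 1, running through the period twice.
Convergents (p_i = a_i*p_{i-1} + p_{i-2}, q_i = a_i*q_{i-1} + q_{i-2} with p_{-2}=0, p_{-1}=1, q_{-2}=1, q_{-1}=0):
  i=0: a_0=4, p_0 = 4*1 + 0 = 4, q_0 = 4*0 + 1 = 1.
  i=1: a_1=8, p_1 = 8*4 + 1 = 33, q_1 = 8*1 + 0 = 8.
Indeed p_0^2 - 17*q_0^2 = 16 - 17 = -1, not +1.
Check: 33^2 - 17*8^2 = 1089 - 1088 = 1, so (x, y) = (33, 8) solves the equation, and by the theorem it is the least positive solution.

(x, y) = (33, 8)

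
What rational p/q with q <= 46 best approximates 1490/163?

393/43

Expand x = 1490/163 as a continued fraction with the Euclidean algorithm:
  1490 = 9*163 + 23, so a_0 = 9.
  163 = 7*23 + 2, so a_1 = 7.
  23 = 11*2 + 1, so a_2 = 11.
  2 = 2*1 + 0, so a_3 = 2.
so x = [9; 7, 11, 2].
Convergents (p_i = a_i*p_{i-1} + p_{i-2}, q_i = a_i*q_{i-1} + q_{i-2} with p_{-2}=0, p_{-1}=1, q_{-2}=1, q_{-1}=0), until the denominator exceeds 46:
  i=0: a_0=9, p_0 = 9*1 + 0 = 9, q_0 = 9*0 + 1 = 1.
  i=1: a_1=7, p_1 = 7*9 + 1 = 64, q_1 = 7*1 + 0 = 7.
  i=2: a_2=11, p_2 = 11*64 + 9 = 713, q_2 = 11*7 + 1 = 78.
q_2 = 78 > 46, so the last convergent with denominator <= 46 is p_1/q_1 = 64/7.
The closest fraction with denominator <= 46 is either p_1/q_1 or the intermediate fraction (k*p_1 + p_0)/(k*q_1 + q_0) with the largest k >= 1 whose denominator stays <= 46; these approach x as k grows, and every other convergent or intermediate fraction in range is farther away.
Largest k: floor((46 - q_0)/q_1) = floor((46 - 1)/7) = 6.
That gives (6*64 + 9)/(6*7 + 1) = 393/43.
Compare the errors: |x - 64/7| = |1490*7 - 64*163|/(163*7) = 2/1141, and |x - 393/43| = |1490*43 - 393*163|/(163*43) = 11/7009.
Cross-multiplying, 11*1141 = 12551 < 14018 = 2*7009, so 11/7009 is smaller: the intermediate fraction 393/43 is closer to x than 64/7.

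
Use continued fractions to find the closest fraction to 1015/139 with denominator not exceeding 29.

73/10

Expand x = 1015/139 as a continued fraction with the Euclidean algorithm:
  1015 = 7*139 + 42, so a_0 = 7.
  139 = 3*42 + 13, so a_1 = 3.
  42 = 3*13 + 3, so a_2 = 3.
  13 = 4*3 + 1, so a_3 = 4.
  3 = 3*1 + 0, so a_4 = 3.
so x = [7; 3, 3, 4, 3].
Convergents (p_i = a_i*p_{i-1} + p_{i-2}, q_i = a_i*q_{i-1} + q_{i-2} with p_{-2}=0, p_{-1}=1, q_{-2}=1, q_{-1}=0), until the denominator exceeds 29:
  i=0: a_0=7, p_0 = 7*1 + 0 = 7, q_0 = 7*0 + 1 = 1.
  i=1: a_1=3, p_1 = 3*7 + 1 = 22, q_1 = 3*1 + 0 = 3.
  i=2: a_2=3, p_2 = 3*22 + 7 = 73, q_2 = 3*3 + 1 = 10.
  i=3: a_3=4, p_3 = 4*73 + 22 = 314, q_3 = 4*10 + 3 = 43.
q_3 = 43 > 29, so the last convergent with denominator <= 29 is p_2/q_2 = 73/10.
The closest fraction with denominator <= 29 is either p_2/q_2 or the intermediate fraction (k*p_2 + p_1)/(k*q_2 + q_1) with the largest k >= 1 whose denominator stays <= 29; these approach x as k grows, and every other convergent or intermediate fraction in range is farther away.
Largest k: floor((29 - q_1)/q_2) = floor((29 - 3)/10) = 2.
That gives (2*73 + 22)/(2*10 + 3) = 168/23.
Compare the errors: |x - 73/10| = |1015*10 - 73*139|/(139*10) = 3/1390, and |x - 168/23| = |1015*23 - 168*139|/(139*23) = 7/3197.
Cross-multiplying, 3*3197 = 9591 < 9730 = 7*1390, so 3/1390 is smaller: the convergent 73/10 is closer to x than 168/23.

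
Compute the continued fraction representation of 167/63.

[2; 1, 1, 1, 6, 3]

Run the Euclidean algorithm on 167 and 63; the successive quotients are the partial quotients a_0, a_1, ... (each step inverts the fractional part left over by the previous one):
  167 = 2*63 + 41, so a_0 = 2.
  63 = 1*41 + 22, so a_1 = 1.
  41 = 1*22 + 19, so a_2 = 1.
  22 = 1*19 + 3, so a_3 = 1.
  19 = 6*3 + 1, so a_4 = 6.
  3 = 3*1 + 0, so a_5 = 3.
The remainder reaches 0 after 6 divisions, so the expansion has 6 partial quotients, read off in order.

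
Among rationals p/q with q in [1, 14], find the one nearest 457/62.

Expand x = 457/62 as a continued fraction with the Euclidean algorithm:
  457 = 7*62 + 23, so a_0 = 7.
  62 = 2*23 + 16, so a_1 = 2.
  23 = 1*16 + 7, so a_2 = 1.
  16 = 2*7 + 2, so a_3 = 2.
  7 = 3*2 + 1, so a_4 = 3.
  2 = 2*1 + 0, so a_5 = 2.
so x = [7; 2, 1, 2, 3, 2].
Convergents (p_i = a_i*p_{i-1} + p_{i-2}, q_i = a_i*q_{i-1} + q_{i-2} with p_{-2}=0, p_{-1}=1, q_{-2}=1, q_{-1}=0), until the denominator exceeds 14:
  i=0: a_0=7, p_0 = 7*1 + 0 = 7, q_0 = 7*0 + 1 = 1.
  i=1: a_1=2, p_1 = 2*7 + 1 = 15, q_1 = 2*1 + 0 = 2.
  i=2: a_2=1, p_2 = 1*15 + 7 = 22, q_2 = 1*2 + 1 = 3.
  i=3: a_3=2, p_3 = 2*22 + 15 = 59, q_3 = 2*3 + 2 = 8.
  i=4: a_4=3, p_4 = 3*59 + 22 = 199, q_4 = 3*8 + 3 = 27.
q_4 = 27 > 14, so the last convergent with denominator <= 14 is p_3/q_3 = 59/8.
The closest fraction with denominator <= 14 is either p_3/q_3 or the intermediate fraction (k*p_3 + p_2)/(k*q_3 + q_2) with the largest k >= 1 whose denominator stays <= 14; these approach x as k grows, and every other convergent or intermediate fraction in range is farther away.
Largest k: floor((14 - q_2)/q_3) = floor((14 - 3)/8) = 1.
That gives (1*59 + 22)/(1*8 + 3) = 81/11.
Compare the errors: |x - 59/8| = |457*8 - 59*62|/(62*8) = 2/496, and |x - 81/11| = |457*11 - 81*62|/(62*11) = 5/682.
Cross-multiplying, 2*682 = 1364 < 2480 = 5*496, so 2/496 is smaller: the convergent 59/8 is closer to x than 81/11.

59/8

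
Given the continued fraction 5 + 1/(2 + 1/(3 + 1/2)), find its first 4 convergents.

5/1, 11/2, 38/7, 87/16

Using the convergent recurrence p_i = a_i*p_{i-1} + p_{i-2}, q_i = a_i*q_{i-1} + q_{i-2} with p_{-2}=0, p_{-1}=1, q_{-2}=1, q_{-1}=0:
  i=0: a_0=5, p_0 = 5*1 + 0 = 5, q_0 = 5*0 + 1 = 1.
  i=1: a_1=2, p_1 = 2*5 + 1 = 11, q_1 = 2*1 + 0 = 2.
  i=2: a_2=3, p_2 = 3*11 + 5 = 38, q_2 = 3*2 + 1 = 7.
  i=3: a_3=2, p_3 = 2*38 + 11 = 87, q_3 = 2*7 + 2 = 16.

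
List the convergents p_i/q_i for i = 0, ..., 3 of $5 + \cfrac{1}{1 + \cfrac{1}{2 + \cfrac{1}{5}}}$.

5/1, 6/1, 17/3, 91/16

Using the convergent recurrence p_i = a_i*p_{i-1} + p_{i-2}, q_i = a_i*q_{i-1} + q_{i-2} with p_{-2}=0, p_{-1}=1, q_{-2}=1, q_{-1}=0:
  i=0: a_0=5, p_0 = 5*1 + 0 = 5, q_0 = 5*0 + 1 = 1.
  i=1: a_1=1, p_1 = 1*5 + 1 = 6, q_1 = 1*1 + 0 = 1.
  i=2: a_2=2, p_2 = 2*6 + 5 = 17, q_2 = 2*1 + 1 = 3.
  i=3: a_3=5, p_3 = 5*17 + 6 = 91, q_3 = 5*3 + 1 = 16.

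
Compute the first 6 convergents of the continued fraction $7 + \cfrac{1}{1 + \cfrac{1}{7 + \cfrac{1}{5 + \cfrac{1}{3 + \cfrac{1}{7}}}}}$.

7/1, 8/1, 63/8, 323/41, 1032/131, 7547/958

Using the convergent recurrence p_i = a_i*p_{i-1} + p_{i-2}, q_i = a_i*q_{i-1} + q_{i-2} with p_{-2}=0, p_{-1}=1, q_{-2}=1, q_{-1}=0:
  i=0: a_0=7, p_0 = 7*1 + 0 = 7, q_0 = 7*0 + 1 = 1.
  i=1: a_1=1, p_1 = 1*7 + 1 = 8, q_1 = 1*1 + 0 = 1.
  i=2: a_2=7, p_2 = 7*8 + 7 = 63, q_2 = 7*1 + 1 = 8.
  i=3: a_3=5, p_3 = 5*63 + 8 = 323, q_3 = 5*8 + 1 = 41.
  i=4: a_4=3, p_4 = 3*323 + 63 = 1032, q_4 = 3*41 + 8 = 131.
  i=5: a_5=7, p_5 = 7*1032 + 323 = 7547, q_5 = 7*131 + 41 = 958.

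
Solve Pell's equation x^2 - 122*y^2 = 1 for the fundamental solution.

(x, y) = (243, 22)

First expand sqrt(122) as a continued fraction. With x_i = (sqrt(122) + m_i)/d_i and (m_0, d_0) = (0, 1): a_0 = floor(sqrt(122)) = 11, since 11^2 = 121 <= 122 < 144 = 12^2.
Iterate m_{i+1} = d_i*a_i - m_i, d_{i+1} = (122 - m_{i+1}^2)/d_i, a_{i+1} = floor((a_0 + m_{i+1})/d_{i+1}):
  m_1 = 1*11 - 0 = 11, d_1 = (122 - 11^2)/1 = 1/1 = 1, a_1 = floor((11 + 11)/1) = 22.
  m_2 = 1*22 - 11 = 11, d_2 = (122 - 11^2)/1 = 1/1 = 1: (m_2, d_2) = (m_1, d_1) = (11, 1), so from here the quotient a_1 repeats; the period length is 1.
So sqrt(122) = [11; (22)] with period length k = 1.
k is odd, so (p_{k-1}, q_{k-1}) only solves x^2 - 122y^2 = -1 and the fundamental solution of x^2 - 122y^2 = 1 is (p_{2k-1}, q_{2k-1}) = (p_1, q_1); compute convergents through index 1, running through the period twice.
Convergents (p_i = a_i*p_{i-1} + p_{i-2}, q_i = a_i*q_{i-1} + q_{i-2} with p_{-2}=0, p_{-1}=1, q_{-2}=1, q_{-1}=0):
  i=0: a_0=11, p_0 = 11*1 + 0 = 11, q_0 = 11*0 + 1 = 1.
  i=1: a_1=22, p_1 = 22*11 + 1 = 243, q_1 = 22*1 + 0 = 22.
Indeed p_0^2 - 122*q_0^2 = 121 - 122 = -1, not +1.
Check: 243^2 - 122*22^2 = 59049 - 59048 = 1, so (x, y) = (243, 22) solves the equation, and by the theorem it is the least positive solution.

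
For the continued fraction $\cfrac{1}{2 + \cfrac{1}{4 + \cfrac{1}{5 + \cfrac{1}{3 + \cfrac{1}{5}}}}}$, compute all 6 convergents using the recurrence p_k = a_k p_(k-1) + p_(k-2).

Using the convergent recurrence p_i = a_i*p_{i-1} + p_{i-2}, q_i = a_i*q_{i-1} + q_{i-2} with p_{-2}=0, p_{-1}=1, q_{-2}=1, q_{-1}=0:
  i=0: a_0=0, p_0 = 0*1 + 0 = 0, q_0 = 0*0 + 1 = 1.
  i=1: a_1=2, p_1 = 2*0 + 1 = 1, q_1 = 2*1 + 0 = 2.
  i=2: a_2=4, p_2 = 4*1 + 0 = 4, q_2 = 4*2 + 1 = 9.
  i=3: a_3=5, p_3 = 5*4 + 1 = 21, q_3 = 5*9 + 2 = 47.
  i=4: a_4=3, p_4 = 3*21 + 4 = 67, q_4 = 3*47 + 9 = 150.
  i=5: a_5=5, p_5 = 5*67 + 21 = 356, q_5 = 5*150 + 47 = 797.

0/1, 1/2, 4/9, 21/47, 67/150, 356/797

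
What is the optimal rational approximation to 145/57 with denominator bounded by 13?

28/11

Expand x = 145/57 as a continued fraction with the Euclidean algorithm:
  145 = 2*57 + 31, so a_0 = 2.
  57 = 1*31 + 26, so a_1 = 1.
  31 = 1*26 + 5, so a_2 = 1.
  26 = 5*5 + 1, so a_3 = 5.
  5 = 5*1 + 0, so a_4 = 5.
so x = [2; 1, 1, 5, 5].
Convergents (p_i = a_i*p_{i-1} + p_{i-2}, q_i = a_i*q_{i-1} + q_{i-2} with p_{-2}=0, p_{-1}=1, q_{-2}=1, q_{-1}=0), until the denominator exceeds 13:
  i=0: a_0=2, p_0 = 2*1 + 0 = 2, q_0 = 2*0 + 1 = 1.
  i=1: a_1=1, p_1 = 1*2 + 1 = 3, q_1 = 1*1 + 0 = 1.
  i=2: a_2=1, p_2 = 1*3 + 2 = 5, q_2 = 1*1 + 1 = 2.
  i=3: a_3=5, p_3 = 5*5 + 3 = 28, q_3 = 5*2 + 1 = 11.
  i=4: a_4=5, p_4 = 5*28 + 5 = 145, q_4 = 5*11 + 2 = 57.
q_4 = 57 > 13, so the last convergent with denominator <= 13 is p_3/q_3 = 28/11.
The closest fraction with denominator <= 13 is either p_3/q_3 or the intermediate fraction (k*p_3 + p_2)/(k*q_3 + q_2) with the largest k >= 1 whose denominator stays <= 13; these approach x as k grows, and every other convergent or intermediate fraction in range is farther away.
Largest k: floor((13 - q_2)/q_3) = floor((13 - 2)/11) = 1.
That gives (1*28 + 5)/(1*11 + 2) = 33/13.
Compare the errors: |x - 28/11| = |145*11 - 28*57|/(57*11) = 1/627, and |x - 33/13| = |145*13 - 33*57|/(57*13) = 4/741.
Cross-multiplying, 1*741 = 741 < 2508 = 4*627, so 1/627 is smaller: the convergent 28/11 is closer to x than 33/13.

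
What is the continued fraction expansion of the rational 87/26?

Run the Euclidean algorithm on 87 and 26; the successive quotients are the partial quotients a_0, a_1, ... (each step inverts the fractional part left over by the previous one):
  87 = 3*26 + 9, so a_0 = 3.
  26 = 2*9 + 8, so a_1 = 2.
  9 = 1*8 + 1, so a_2 = 1.
  8 = 8*1 + 0, so a_3 = 8.
The remainder reaches 0 after 4 divisions, so the expansion has 4 partial quotients, read off in order.

[3; 2, 1, 8]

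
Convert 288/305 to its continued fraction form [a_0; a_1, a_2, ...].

Run the Euclidean algorithm on 288 and 305; the successive quotients are the partial quotients a_0, a_1, ... (each step inverts the fractional part left over by the previous one):
  288 = 0*305 + 288, so a_0 = 0.
  305 = 1*288 + 17, so a_1 = 1.
  288 = 16*17 + 16, so a_2 = 16.
  17 = 1*16 + 1, so a_3 = 1.
  16 = 16*1 + 0, so a_4 = 16.
The remainder reaches 0 after 5 divisions, so the expansion has 5 partial quotients, read off in order.

[0; 1, 16, 1, 16]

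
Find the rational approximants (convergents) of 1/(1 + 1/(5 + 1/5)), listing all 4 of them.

0/1, 1/1, 5/6, 26/31

Using the convergent recurrence p_i = a_i*p_{i-1} + p_{i-2}, q_i = a_i*q_{i-1} + q_{i-2} with p_{-2}=0, p_{-1}=1, q_{-2}=1, q_{-1}=0:
  i=0: a_0=0, p_0 = 0*1 + 0 = 0, q_0 = 0*0 + 1 = 1.
  i=1: a_1=1, p_1 = 1*0 + 1 = 1, q_1 = 1*1 + 0 = 1.
  i=2: a_2=5, p_2 = 5*1 + 0 = 5, q_2 = 5*1 + 1 = 6.
  i=3: a_3=5, p_3 = 5*5 + 1 = 26, q_3 = 5*6 + 1 = 31.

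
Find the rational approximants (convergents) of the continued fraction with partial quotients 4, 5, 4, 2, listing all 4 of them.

Using the convergent recurrence p_i = a_i*p_{i-1} + p_{i-2}, q_i = a_i*q_{i-1} + q_{i-2} with p_{-2}=0, p_{-1}=1, q_{-2}=1, q_{-1}=0:
  i=0: a_0=4, p_0 = 4*1 + 0 = 4, q_0 = 4*0 + 1 = 1.
  i=1: a_1=5, p_1 = 5*4 + 1 = 21, q_1 = 5*1 + 0 = 5.
  i=2: a_2=4, p_2 = 4*21 + 4 = 88, q_2 = 4*5 + 1 = 21.
  i=3: a_3=2, p_3 = 2*88 + 21 = 197, q_3 = 2*21 + 5 = 47.

4/1, 21/5, 88/21, 197/47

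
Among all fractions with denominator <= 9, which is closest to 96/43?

Expand x = 96/43 as a continued fraction with the Euclidean algorithm:
  96 = 2*43 + 10, so a_0 = 2.
  43 = 4*10 + 3, so a_1 = 4.
  10 = 3*3 + 1, so a_2 = 3.
  3 = 3*1 + 0, so a_3 = 3.
so x = [2; 4, 3, 3].
Convergents (p_i = a_i*p_{i-1} + p_{i-2}, q_i = a_i*q_{i-1} + q_{i-2} with p_{-2}=0, p_{-1}=1, q_{-2}=1, q_{-1}=0), until the denominator exceeds 9:
  i=0: a_0=2, p_0 = 2*1 + 0 = 2, q_0 = 2*0 + 1 = 1.
  i=1: a_1=4, p_1 = 4*2 + 1 = 9, q_1 = 4*1 + 0 = 4.
  i=2: a_2=3, p_2 = 3*9 + 2 = 29, q_2 = 3*4 + 1 = 13.
q_2 = 13 > 9, so the last convergent with denominator <= 9 is p_1/q_1 = 9/4.
The closest fraction with denominator <= 9 is either p_1/q_1 or the intermediate fraction (k*p_1 + p_0)/(k*q_1 + q_0) with the largest k >= 1 whose denominator stays <= 9; these approach x as k grows, and every other convergent or intermediate fraction in range is farther away.
Largest k: floor((9 - q_0)/q_1) = floor((9 - 1)/4) = 2.
That gives (2*9 + 2)/(2*4 + 1) = 20/9.
Compare the errors: |x - 9/4| = |96*4 - 9*43|/(43*4) = 3/172, and |x - 20/9| = |96*9 - 20*43|/(43*9) = 4/387.
Cross-multiplying, 4*172 = 688 < 1161 = 3*387, so 4/387 is smaller: the intermediate fraction 20/9 is closer to x than 9/4.

20/9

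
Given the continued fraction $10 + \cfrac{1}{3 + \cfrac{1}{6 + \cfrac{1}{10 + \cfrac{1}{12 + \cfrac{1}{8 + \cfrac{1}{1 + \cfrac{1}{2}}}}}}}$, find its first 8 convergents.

10/1, 31/3, 196/19, 1991/193, 24088/2335, 194695/18873, 218783/21208, 632261/61289

Using the convergent recurrence p_i = a_i*p_{i-1} + p_{i-2}, q_i = a_i*q_{i-1} + q_{i-2} with p_{-2}=0, p_{-1}=1, q_{-2}=1, q_{-1}=0:
  i=0: a_0=10, p_0 = 10*1 + 0 = 10, q_0 = 10*0 + 1 = 1.
  i=1: a_1=3, p_1 = 3*10 + 1 = 31, q_1 = 3*1 + 0 = 3.
  i=2: a_2=6, p_2 = 6*31 + 10 = 196, q_2 = 6*3 + 1 = 19.
  i=3: a_3=10, p_3 = 10*196 + 31 = 1991, q_3 = 10*19 + 3 = 193.
  i=4: a_4=12, p_4 = 12*1991 + 196 = 24088, q_4 = 12*193 + 19 = 2335.
  i=5: a_5=8, p_5 = 8*24088 + 1991 = 194695, q_5 = 8*2335 + 193 = 18873.
  i=6: a_6=1, p_6 = 1*194695 + 24088 = 218783, q_6 = 1*18873 + 2335 = 21208.
  i=7: a_7=2, p_7 = 2*218783 + 194695 = 632261, q_7 = 2*21208 + 18873 = 61289.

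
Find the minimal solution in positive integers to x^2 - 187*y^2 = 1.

First expand sqrt(187) as a continued fraction. With x_i = (sqrt(187) + m_i)/d_i and (m_0, d_0) = (0, 1): a_0 = floor(sqrt(187)) = 13, since 13^2 = 169 <= 187 < 196 = 14^2.
Iterate m_{i+1} = d_i*a_i - m_i, d_{i+1} = (187 - m_{i+1}^2)/d_i, a_{i+1} = floor((a_0 + m_{i+1})/d_{i+1}):
  m_1 = 1*13 - 0 = 13, d_1 = (187 - 13^2)/1 = 18/1 = 18, a_1 = floor((13 + 13)/18) = 1.
  m_2 = 18*1 - 13 = 5, d_2 = (187 - 5^2)/18 = 162/18 = 9, a_2 = floor((13 + 5)/9) = 2.
  m_3 = 9*2 - 5 = 13, d_3 = (187 - 13^2)/9 = 18/9 = 2, a_3 = floor((13 + 13)/2) = 13.
  m_4 = 2*13 - 13 = 13, d_4 = (187 - 13^2)/2 = 18/2 = 9, a_4 = floor((13 + 13)/9) = 2.
  m_5 = 9*2 - 13 = 5, d_5 = (187 - 5^2)/9 = 162/9 = 18, a_5 = floor((13 + 5)/18) = 1.
  m_6 = 18*1 - 5 = 13, d_6 = (187 - 13^2)/18 = 18/18 = 1, a_6 = floor((13 + 13)/1) = 26.
  m_7 = 1*26 - 13 = 13, d_7 = (187 - 13^2)/1 = 18/1 = 18: (m_7, d_7) = (m_1, d_1) = (13, 18), so from here the quotients repeat a_1, ..., a_6; the period length is 6.
So sqrt(187) = [13; (1, 2, 13, 2, 1, 26)] with period length k = 6.
k is even, so the fundamental solution of x^2 - 187y^2 = 1 is (p_{k-1}, q_{k-1}) = (p_5, q_5); compute convergents through index 5.
Convergents (p_i = a_i*p_{i-1} + p_{i-2}, q_i = a_i*q_{i-1} + q_{i-2} with p_{-2}=0, p_{-1}=1, q_{-2}=1, q_{-1}=0):
  i=0: a_0=13, p_0 = 13*1 + 0 = 13, q_0 = 13*0 + 1 = 1.
  i=1: a_1=1, p_1 = 1*13 + 1 = 14, q_1 = 1*1 + 0 = 1.
  i=2: a_2=2, p_2 = 2*14 + 13 = 41, q_2 = 2*1 + 1 = 3.
  i=3: a_3=13, p_3 = 13*41 + 14 = 547, q_3 = 13*3 + 1 = 40.
  i=4: a_4=2, p_4 = 2*547 + 41 = 1135, q_4 = 2*40 + 3 = 83.
  i=5: a_5=1, p_5 = 1*1135 + 547 = 1682, q_5 = 1*83 + 40 = 123.
Check: 1682^2 - 187*123^2 = 2829124 - 2829123 = 1, so (x, y) = (1682, 123) solves the equation, and by the theorem it is the least positive solution.

(x, y) = (1682, 123)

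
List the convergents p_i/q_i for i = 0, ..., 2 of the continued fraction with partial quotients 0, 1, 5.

Using the convergent recurrence p_i = a_i*p_{i-1} + p_{i-2}, q_i = a_i*q_{i-1} + q_{i-2} with p_{-2}=0, p_{-1}=1, q_{-2}=1, q_{-1}=0:
  i=0: a_0=0, p_0 = 0*1 + 0 = 0, q_0 = 0*0 + 1 = 1.
  i=1: a_1=1, p_1 = 1*0 + 1 = 1, q_1 = 1*1 + 0 = 1.
  i=2: a_2=5, p_2 = 5*1 + 0 = 5, q_2 = 5*1 + 1 = 6.

0/1, 1/1, 5/6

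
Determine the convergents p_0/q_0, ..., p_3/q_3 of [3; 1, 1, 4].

Using the convergent recurrence p_i = a_i*p_{i-1} + p_{i-2}, q_i = a_i*q_{i-1} + q_{i-2} with p_{-2}=0, p_{-1}=1, q_{-2}=1, q_{-1}=0:
  i=0: a_0=3, p_0 = 3*1 + 0 = 3, q_0 = 3*0 + 1 = 1.
  i=1: a_1=1, p_1 = 1*3 + 1 = 4, q_1 = 1*1 + 0 = 1.
  i=2: a_2=1, p_2 = 1*4 + 3 = 7, q_2 = 1*1 + 1 = 2.
  i=3: a_3=4, p_3 = 4*7 + 4 = 32, q_3 = 4*2 + 1 = 9.

3/1, 4/1, 7/2, 32/9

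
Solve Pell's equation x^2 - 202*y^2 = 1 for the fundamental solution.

(x, y) = (19731763, 1388322)

First expand sqrt(202) as a continued fraction. With x_i = (sqrt(202) + m_i)/d_i and (m_0, d_0) = (0, 1): a_0 = floor(sqrt(202)) = 14, since 14^2 = 196 <= 202 < 225 = 15^2.
Iterate m_{i+1} = d_i*a_i - m_i, d_{i+1} = (202 - m_{i+1}^2)/d_i, a_{i+1} = floor((a_0 + m_{i+1})/d_{i+1}):
  m_1 = 1*14 - 0 = 14, d_1 = (202 - 14^2)/1 = 6/1 = 6, a_1 = floor((14 + 14)/6) = 4.
  m_2 = 6*4 - 14 = 10, d_2 = (202 - 10^2)/6 = 102/6 = 17, a_2 = floor((14 + 10)/17) = 1.
  m_3 = 17*1 - 10 = 7, d_3 = (202 - 7^2)/17 = 153/17 = 9, a_3 = floor((14 + 7)/9) = 2.
  m_4 = 9*2 - 7 = 11, d_4 = (202 - 11^2)/9 = 81/9 = 9, a_4 = floor((14 + 11)/9) = 2.
  m_5 = 9*2 - 11 = 7, d_5 = (202 - 7^2)/9 = 153/9 = 17, a_5 = floor((14 + 7)/17) = 1.
  m_6 = 17*1 - 7 = 10, d_6 = (202 - 10^2)/17 = 102/17 = 6, a_6 = floor((14 + 10)/6) = 4.
  m_7 = 6*4 - 10 = 14, d_7 = (202 - 14^2)/6 = 6/6 = 1, a_7 = floor((14 + 14)/1) = 28.
  m_8 = 1*28 - 14 = 14, d_8 = (202 - 14^2)/1 = 6/1 = 6: (m_8, d_8) = (m_1, d_1) = (14, 6), so from here the quotients repeat a_1, ..., a_7; the period length is 7.
So sqrt(202) = [14; (4, 1, 2, 2, 1, 4, 28)] with period length k = 7.
k is odd, so (p_{k-1}, q_{k-1}) only solves x^2 - 202y^2 = -1 and the fundamental solution of x^2 - 202y^2 = 1 is (p_{2k-1}, q_{2k-1}) = (p_13, q_13); compute convergents through index 13, running through the period twice.
Convergents (p_i = a_i*p_{i-1} + p_{i-2}, q_i = a_i*q_{i-1} + q_{i-2} with p_{-2}=0, p_{-1}=1, q_{-2}=1, q_{-1}=0):
  i=0: a_0=14, p_0 = 14*1 + 0 = 14, q_0 = 14*0 + 1 = 1.
  i=1: a_1=4, p_1 = 4*14 + 1 = 57, q_1 = 4*1 + 0 = 4.
  i=2: a_2=1, p_2 = 1*57 + 14 = 71, q_2 = 1*4 + 1 = 5.
  i=3: a_3=2, p_3 = 2*71 + 57 = 199, q_3 = 2*5 + 4 = 14.
  i=4: a_4=2, p_4 = 2*199 + 71 = 469, q_4 = 2*14 + 5 = 33.
  i=5: a_5=1, p_5 = 1*469 + 199 = 668, q_5 = 1*33 + 14 = 47.
  i=6: a_6=4, p_6 = 4*668 + 469 = 3141, q_6 = 4*47 + 33 = 221.
  i=7: a_7=28, p_7 = 28*3141 + 668 = 88616, q_7 = 28*221 + 47 = 6235.
  i=8: a_8=4, p_8 = 4*88616 + 3141 = 357605, q_8 = 4*6235 + 221 = 25161.
  i=9: a_9=1, p_9 = 1*357605 + 88616 = 446221, q_9 = 1*25161 + 6235 = 31396.
  i=10: a_10=2, p_10 = 2*446221 + 357605 = 1250047, q_10 = 2*31396 + 25161 = 87953.
  i=11: a_11=2, p_11 = 2*1250047 + 446221 = 2946315, q_11 = 2*87953 + 31396 = 207302.
  i=12: a_12=1, p_12 = 1*2946315 + 1250047 = 4196362, q_12 = 1*207302 + 87953 = 295255.
  i=13: a_13=4, p_13 = 4*4196362 + 2946315 = 19731763, q_13 = 4*295255 + 207302 = 1388322.
Indeed p_6^2 - 202*q_6^2 = 9865881 - 9865882 = -1, not +1.
Check: 19731763^2 - 202*1388322^2 = 389342471088169 - 389342471088168 = 1, so (x, y) = (19731763, 1388322) solves the equation, and by the theorem it is the least positive solution.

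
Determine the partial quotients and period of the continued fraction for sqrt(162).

[12; (1, 2, 1, 2, 12, 2, 1, 2, 1, 24)]

Write x_i = (sqrt(162) + m_i)/d_i with (m_0, d_0) = (0, 1). a_0 = floor(sqrt(162)) = 12, since 12^2 = 144 <= 162 < 169 = 13^2.
Iterate m_{i+1} = d_i*a_i - m_i, d_{i+1} = (162 - m_{i+1}^2)/d_i, a_{i+1} = floor((a_0 + m_{i+1})/d_{i+1}):
  m_1 = 1*12 - 0 = 12, d_1 = (162 - 12^2)/1 = 18/1 = 18, a_1 = floor((12 + 12)/18) = 1.
  m_2 = 18*1 - 12 = 6, d_2 = (162 - 6^2)/18 = 126/18 = 7, a_2 = floor((12 + 6)/7) = 2.
  m_3 = 7*2 - 6 = 8, d_3 = (162 - 8^2)/7 = 98/7 = 14, a_3 = floor((12 + 8)/14) = 1.
  m_4 = 14*1 - 8 = 6, d_4 = (162 - 6^2)/14 = 126/14 = 9, a_4 = floor((12 + 6)/9) = 2.
  m_5 = 9*2 - 6 = 12, d_5 = (162 - 12^2)/9 = 18/9 = 2, a_5 = floor((12 + 12)/2) = 12.
  m_6 = 2*12 - 12 = 12, d_6 = (162 - 12^2)/2 = 18/2 = 9, a_6 = floor((12 + 12)/9) = 2.
  m_7 = 9*2 - 12 = 6, d_7 = (162 - 6^2)/9 = 126/9 = 14, a_7 = floor((12 + 6)/14) = 1.
  m_8 = 14*1 - 6 = 8, d_8 = (162 - 8^2)/14 = 98/14 = 7, a_8 = floor((12 + 8)/7) = 2.
  m_9 = 7*2 - 8 = 6, d_9 = (162 - 6^2)/7 = 126/7 = 18, a_9 = floor((12 + 6)/18) = 1.
  m_10 = 18*1 - 6 = 12, d_10 = (162 - 12^2)/18 = 18/18 = 1, a_10 = floor((12 + 12)/1) = 24.
  m_11 = 1*24 - 12 = 12, d_11 = (162 - 12^2)/1 = 18/1 = 18: (m_11, d_11) = (m_1, d_1) = (12, 18), so from here the quotients repeat a_1, ..., a_10; the period length is 10.
Hence the expansion of sqrt(162) is a_0 = 12 followed by the repeating block 1, 2, 1, 2, 12, 2, 1, 2, 1, 24 (period 10).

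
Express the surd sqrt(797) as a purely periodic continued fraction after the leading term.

Write x_i = (sqrt(797) + m_i)/d_i with (m_0, d_0) = (0, 1). a_0 = floor(sqrt(797)) = 28, since 28^2 = 784 <= 797 < 841 = 29^2.
Iterate m_{i+1} = d_i*a_i - m_i, d_{i+1} = (797 - m_{i+1}^2)/d_i, a_{i+1} = floor((a_0 + m_{i+1})/d_{i+1}):
  m_1 = 1*28 - 0 = 28, d_1 = (797 - 28^2)/1 = 13/1 = 13, a_1 = floor((28 + 28)/13) = 4.
  m_2 = 13*4 - 28 = 24, d_2 = (797 - 24^2)/13 = 221/13 = 17, a_2 = floor((28 + 24)/17) = 3.
  m_3 = 17*3 - 24 = 27, d_3 = (797 - 27^2)/17 = 68/17 = 4, a_3 = floor((28 + 27)/4) = 13.
  m_4 = 4*13 - 27 = 25, d_4 = (797 - 25^2)/4 = 172/4 = 43, a_4 = floor((28 + 25)/43) = 1.
  m_5 = 43*1 - 25 = 18, d_5 = (797 - 18^2)/43 = 473/43 = 11, a_5 = floor((28 + 18)/11) = 4.
  m_6 = 11*4 - 18 = 26, d_6 = (797 - 26^2)/11 = 121/11 = 11, a_6 = floor((28 + 26)/11) = 4.
  m_7 = 11*4 - 26 = 18, d_7 = (797 - 18^2)/11 = 473/11 = 43, a_7 = floor((28 + 18)/43) = 1.
  m_8 = 43*1 - 18 = 25, d_8 = (797 - 25^2)/43 = 172/43 = 4, a_8 = floor((28 + 25)/4) = 13.
  m_9 = 4*13 - 25 = 27, d_9 = (797 - 27^2)/4 = 68/4 = 17, a_9 = floor((28 + 27)/17) = 3.
  m_10 = 17*3 - 27 = 24, d_10 = (797 - 24^2)/17 = 221/17 = 13, a_10 = floor((28 + 24)/13) = 4.
  m_11 = 13*4 - 24 = 28, d_11 = (797 - 28^2)/13 = 13/13 = 1, a_11 = floor((28 + 28)/1) = 56.
  m_12 = 1*56 - 28 = 28, d_12 = (797 - 28^2)/1 = 13/1 = 13: (m_12, d_12) = (m_1, d_1) = (28, 13), so from here the quotients repeat a_1, ..., a_11; the period length is 11.
Hence the expansion of sqrt(797) is a_0 = 28 followed by the repeating block 4, 3, 13, 1, 4, 4, 1, 13, 3, 4, 56 (period 11).

[28; (4, 3, 13, 1, 4, 4, 1, 13, 3, 4, 56)]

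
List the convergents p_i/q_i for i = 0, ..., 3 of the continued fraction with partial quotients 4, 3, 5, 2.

Using the convergent recurrence p_i = a_i*p_{i-1} + p_{i-2}, q_i = a_i*q_{i-1} + q_{i-2} with p_{-2}=0, p_{-1}=1, q_{-2}=1, q_{-1}=0:
  i=0: a_0=4, p_0 = 4*1 + 0 = 4, q_0 = 4*0 + 1 = 1.
  i=1: a_1=3, p_1 = 3*4 + 1 = 13, q_1 = 3*1 + 0 = 3.
  i=2: a_2=5, p_2 = 5*13 + 4 = 69, q_2 = 5*3 + 1 = 16.
  i=3: a_3=2, p_3 = 2*69 + 13 = 151, q_3 = 2*16 + 3 = 35.

4/1, 13/3, 69/16, 151/35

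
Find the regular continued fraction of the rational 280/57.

[4; 1, 10, 2, 2]

Run the Euclidean algorithm on 280 and 57; the successive quotients are the partial quotients a_0, a_1, ... (each step inverts the fractional part left over by the previous one):
  280 = 4*57 + 52, so a_0 = 4.
  57 = 1*52 + 5, so a_1 = 1.
  52 = 10*5 + 2, so a_2 = 10.
  5 = 2*2 + 1, so a_3 = 2.
  2 = 2*1 + 0, so a_4 = 2.
The remainder reaches 0 after 5 divisions, so the expansion has 5 partial quotients, read off in order.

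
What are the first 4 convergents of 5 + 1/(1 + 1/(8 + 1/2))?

Using the convergent recurrence p_i = a_i*p_{i-1} + p_{i-2}, q_i = a_i*q_{i-1} + q_{i-2} with p_{-2}=0, p_{-1}=1, q_{-2}=1, q_{-1}=0:
  i=0: a_0=5, p_0 = 5*1 + 0 = 5, q_0 = 5*0 + 1 = 1.
  i=1: a_1=1, p_1 = 1*5 + 1 = 6, q_1 = 1*1 + 0 = 1.
  i=2: a_2=8, p_2 = 8*6 + 5 = 53, q_2 = 8*1 + 1 = 9.
  i=3: a_3=2, p_3 = 2*53 + 6 = 112, q_3 = 2*9 + 1 = 19.

5/1, 6/1, 53/9, 112/19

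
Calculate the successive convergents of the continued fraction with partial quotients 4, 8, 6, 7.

4/1, 33/8, 202/49, 1447/351

Using the convergent recurrence p_i = a_i*p_{i-1} + p_{i-2}, q_i = a_i*q_{i-1} + q_{i-2} with p_{-2}=0, p_{-1}=1, q_{-2}=1, q_{-1}=0:
  i=0: a_0=4, p_0 = 4*1 + 0 = 4, q_0 = 4*0 + 1 = 1.
  i=1: a_1=8, p_1 = 8*4 + 1 = 33, q_1 = 8*1 + 0 = 8.
  i=2: a_2=6, p_2 = 6*33 + 4 = 202, q_2 = 6*8 + 1 = 49.
  i=3: a_3=7, p_3 = 7*202 + 33 = 1447, q_3 = 7*49 + 8 = 351.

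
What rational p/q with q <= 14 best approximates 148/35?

Expand x = 148/35 as a continued fraction with the Euclidean algorithm:
  148 = 4*35 + 8, so a_0 = 4.
  35 = 4*8 + 3, so a_1 = 4.
  8 = 2*3 + 2, so a_2 = 2.
  3 = 1*2 + 1, so a_3 = 1.
  2 = 2*1 + 0, so a_4 = 2.
so x = [4; 4, 2, 1, 2].
Convergents (p_i = a_i*p_{i-1} + p_{i-2}, q_i = a_i*q_{i-1} + q_{i-2} with p_{-2}=0, p_{-1}=1, q_{-2}=1, q_{-1}=0), until the denominator exceeds 14:
  i=0: a_0=4, p_0 = 4*1 + 0 = 4, q_0 = 4*0 + 1 = 1.
  i=1: a_1=4, p_1 = 4*4 + 1 = 17, q_1 = 4*1 + 0 = 4.
  i=2: a_2=2, p_2 = 2*17 + 4 = 38, q_2 = 2*4 + 1 = 9.
  i=3: a_3=1, p_3 = 1*38 + 17 = 55, q_3 = 1*9 + 4 = 13.
  i=4: a_4=2, p_4 = 2*55 + 38 = 148, q_4 = 2*13 + 9 = 35.
q_4 = 35 > 14, so the last convergent with denominator <= 14 is p_3/q_3 = 55/13.
The closest fraction with denominator <= 14 is either p_3/q_3 or the intermediate fraction (k*p_3 + p_2)/(k*q_3 + q_2) with the largest k >= 1 whose denominator stays <= 14; these approach x as k grows, and every other convergent or intermediate fraction in range is farther away.
Largest k: floor((14 - q_2)/q_3) = floor((14 - 9)/13) = 0.
Since k = 0, no intermediate fraction beyond p_3/q_3 has denominator <= 14, so the convergent 55/13 is the closest (its error is |148*13 - 55*35|/(35*13) = 1/455).

55/13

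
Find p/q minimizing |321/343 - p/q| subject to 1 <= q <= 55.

Expand x = 321/343 as a continued fraction with the Euclidean algorithm:
  321 = 0*343 + 321, so a_0 = 0.
  343 = 1*321 + 22, so a_1 = 1.
  321 = 14*22 + 13, so a_2 = 14.
  22 = 1*13 + 9, so a_3 = 1.
  13 = 1*9 + 4, so a_4 = 1.
  9 = 2*4 + 1, so a_5 = 2.
  4 = 4*1 + 0, so a_6 = 4.
so x = [0; 1, 14, 1, 1, 2, 4].
Convergents (p_i = a_i*p_{i-1} + p_{i-2}, q_i = a_i*q_{i-1} + q_{i-2} with p_{-2}=0, p_{-1}=1, q_{-2}=1, q_{-1}=0), until the denominator exceeds 55:
  i=0: a_0=0, p_0 = 0*1 + 0 = 0, q_0 = 0*0 + 1 = 1.
  i=1: a_1=1, p_1 = 1*0 + 1 = 1, q_1 = 1*1 + 0 = 1.
  i=2: a_2=14, p_2 = 14*1 + 0 = 14, q_2 = 14*1 + 1 = 15.
  i=3: a_3=1, p_3 = 1*14 + 1 = 15, q_3 = 1*15 + 1 = 16.
  i=4: a_4=1, p_4 = 1*15 + 14 = 29, q_4 = 1*16 + 15 = 31.
  i=5: a_5=2, p_5 = 2*29 + 15 = 73, q_5 = 2*31 + 16 = 78.
q_5 = 78 > 55, so the last convergent with denominator <= 55 is p_4/q_4 = 29/31.
The closest fraction with denominator <= 55 is either p_4/q_4 or the intermediate fraction (k*p_4 + p_3)/(k*q_4 + q_3) with the largest k >= 1 whose denominator stays <= 55; these approach x as k grows, and every other convergent or intermediate fraction in range is farther away.
Largest k: floor((55 - q_3)/q_4) = floor((55 - 16)/31) = 1.
That gives (1*29 + 15)/(1*31 + 16) = 44/47.
Compare the errors: |x - 29/31| = |321*31 - 29*343|/(343*31) = 4/10633, and |x - 44/47| = |321*47 - 44*343|/(343*47) = 5/16121.
Cross-multiplying, 5*10633 = 53165 < 64484 = 4*16121, so 5/16121 is smaller: the intermediate fraction 44/47 is closer to x than 29/31.

44/47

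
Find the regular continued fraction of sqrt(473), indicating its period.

Write x_i = (sqrt(473) + m_i)/d_i with (m_0, d_0) = (0, 1). a_0 = floor(sqrt(473)) = 21, since 21^2 = 441 <= 473 < 484 = 22^2.
Iterate m_{i+1} = d_i*a_i - m_i, d_{i+1} = (473 - m_{i+1}^2)/d_i, a_{i+1} = floor((a_0 + m_{i+1})/d_{i+1}):
  m_1 = 1*21 - 0 = 21, d_1 = (473 - 21^2)/1 = 32/1 = 32, a_1 = floor((21 + 21)/32) = 1.
  m_2 = 32*1 - 21 = 11, d_2 = (473 - 11^2)/32 = 352/32 = 11, a_2 = floor((21 + 11)/11) = 2.
  m_3 = 11*2 - 11 = 11, d_3 = (473 - 11^2)/11 = 352/11 = 32, a_3 = floor((21 + 11)/32) = 1.
  m_4 = 32*1 - 11 = 21, d_4 = (473 - 21^2)/32 = 32/32 = 1, a_4 = floor((21 + 21)/1) = 42.
  m_5 = 1*42 - 21 = 21, d_5 = (473 - 21^2)/1 = 32/1 = 32: (m_5, d_5) = (m_1, d_1) = (21, 32), so from here the quotients repeat a_1, ..., a_4; the period length is 4.
Hence the expansion of sqrt(473) is a_0 = 21 followed by the repeating block 1, 2, 1, 42 (period 4).

[21; (1, 2, 1, 42)]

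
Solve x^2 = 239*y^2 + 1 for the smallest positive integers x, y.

(x, y) = (6195120, 400729)

First expand sqrt(239) as a continued fraction. With x_i = (sqrt(239) + m_i)/d_i and (m_0, d_0) = (0, 1): a_0 = floor(sqrt(239)) = 15, since 15^2 = 225 <= 239 < 256 = 16^2.
Iterate m_{i+1} = d_i*a_i - m_i, d_{i+1} = (239 - m_{i+1}^2)/d_i, a_{i+1} = floor((a_0 + m_{i+1})/d_{i+1}):
  m_1 = 1*15 - 0 = 15, d_1 = (239 - 15^2)/1 = 14/1 = 14, a_1 = floor((15 + 15)/14) = 2.
  m_2 = 14*2 - 15 = 13, d_2 = (239 - 13^2)/14 = 70/14 = 5, a_2 = floor((15 + 13)/5) = 5.
  m_3 = 5*5 - 13 = 12, d_3 = (239 - 12^2)/5 = 95/5 = 19, a_3 = floor((15 + 12)/19) = 1.
  m_4 = 19*1 - 12 = 7, d_4 = (239 - 7^2)/19 = 190/19 = 10, a_4 = floor((15 + 7)/10) = 2.
  m_5 = 10*2 - 7 = 13, d_5 = (239 - 13^2)/10 = 70/10 = 7, a_5 = floor((15 + 13)/7) = 4.
  m_6 = 7*4 - 13 = 15, d_6 = (239 - 15^2)/7 = 14/7 = 2, a_6 = floor((15 + 15)/2) = 15.
  m_7 = 2*15 - 15 = 15, d_7 = (239 - 15^2)/2 = 14/2 = 7, a_7 = floor((15 + 15)/7) = 4.
  m_8 = 7*4 - 15 = 13, d_8 = (239 - 13^2)/7 = 70/7 = 10, a_8 = floor((15 + 13)/10) = 2.
  m_9 = 10*2 - 13 = 7, d_9 = (239 - 7^2)/10 = 190/10 = 19, a_9 = floor((15 + 7)/19) = 1.
  m_10 = 19*1 - 7 = 12, d_10 = (239 - 12^2)/19 = 95/19 = 5, a_10 = floor((15 + 12)/5) = 5.
  m_11 = 5*5 - 12 = 13, d_11 = (239 - 13^2)/5 = 70/5 = 14, a_11 = floor((15 + 13)/14) = 2.
  m_12 = 14*2 - 13 = 15, d_12 = (239 - 15^2)/14 = 14/14 = 1, a_12 = floor((15 + 15)/1) = 30.
  m_13 = 1*30 - 15 = 15, d_13 = (239 - 15^2)/1 = 14/1 = 14: (m_13, d_13) = (m_1, d_1) = (15, 14), so from here the quotients repeat a_1, ..., a_12; the period length is 12.
So sqrt(239) = [15; (2, 5, 1, 2, 4, 15, 4, 2, 1, 5, 2, 30)] with period length k = 12.
k is even, so the fundamental solution of x^2 - 239y^2 = 1 is (p_{k-1}, q_{k-1}) = (p_11, q_11); compute convergents through index 11.
Convergents (p_i = a_i*p_{i-1} + p_{i-2}, q_i = a_i*q_{i-1} + q_{i-2} with p_{-2}=0, p_{-1}=1, q_{-2}=1, q_{-1}=0):
  i=0: a_0=15, p_0 = 15*1 + 0 = 15, q_0 = 15*0 + 1 = 1.
  i=1: a_1=2, p_1 = 2*15 + 1 = 31, q_1 = 2*1 + 0 = 2.
  i=2: a_2=5, p_2 = 5*31 + 15 = 170, q_2 = 5*2 + 1 = 11.
  i=3: a_3=1, p_3 = 1*170 + 31 = 201, q_3 = 1*11 + 2 = 13.
  i=4: a_4=2, p_4 = 2*201 + 170 = 572, q_4 = 2*13 + 11 = 37.
  i=5: a_5=4, p_5 = 4*572 + 201 = 2489, q_5 = 4*37 + 13 = 161.
  i=6: a_6=15, p_6 = 15*2489 + 572 = 37907, q_6 = 15*161 + 37 = 2452.
  i=7: a_7=4, p_7 = 4*37907 + 2489 = 154117, q_7 = 4*2452 + 161 = 9969.
  i=8: a_8=2, p_8 = 2*154117 + 37907 = 346141, q_8 = 2*9969 + 2452 = 22390.
  i=9: a_9=1, p_9 = 1*346141 + 154117 = 500258, q_9 = 1*22390 + 9969 = 32359.
  i=10: a_10=5, p_10 = 5*500258 + 346141 = 2847431, q_10 = 5*32359 + 22390 = 184185.
  i=11: a_11=2, p_11 = 2*2847431 + 500258 = 6195120, q_11 = 2*184185 + 32359 = 400729.
Check: 6195120^2 - 239*400729^2 = 38379511814400 - 38379511814399 = 1, so (x, y) = (6195120, 400729) solves the equation, and by the theorem it is the least positive solution.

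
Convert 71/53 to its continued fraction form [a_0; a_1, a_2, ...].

Run the Euclidean algorithm on 71 and 53; the successive quotients are the partial quotients a_0, a_1, ... (each step inverts the fractional part left over by the previous one):
  71 = 1*53 + 18, so a_0 = 1.
  53 = 2*18 + 17, so a_1 = 2.
  18 = 1*17 + 1, so a_2 = 1.
  17 = 17*1 + 0, so a_3 = 17.
The remainder reaches 0 after 4 divisions, so the expansion has 4 partial quotients, read off in order.

[1; 2, 1, 17]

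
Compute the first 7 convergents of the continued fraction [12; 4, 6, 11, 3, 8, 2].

12/1, 49/4, 306/25, 3415/279, 10551/862, 87823/7175, 186197/15212

Using the convergent recurrence p_i = a_i*p_{i-1} + p_{i-2}, q_i = a_i*q_{i-1} + q_{i-2} with p_{-2}=0, p_{-1}=1, q_{-2}=1, q_{-1}=0:
  i=0: a_0=12, p_0 = 12*1 + 0 = 12, q_0 = 12*0 + 1 = 1.
  i=1: a_1=4, p_1 = 4*12 + 1 = 49, q_1 = 4*1 + 0 = 4.
  i=2: a_2=6, p_2 = 6*49 + 12 = 306, q_2 = 6*4 + 1 = 25.
  i=3: a_3=11, p_3 = 11*306 + 49 = 3415, q_3 = 11*25 + 4 = 279.
  i=4: a_4=3, p_4 = 3*3415 + 306 = 10551, q_4 = 3*279 + 25 = 862.
  i=5: a_5=8, p_5 = 8*10551 + 3415 = 87823, q_5 = 8*862 + 279 = 7175.
  i=6: a_6=2, p_6 = 2*87823 + 10551 = 186197, q_6 = 2*7175 + 862 = 15212.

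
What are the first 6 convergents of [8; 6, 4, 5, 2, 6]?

Using the convergent recurrence p_i = a_i*p_{i-1} + p_{i-2}, q_i = a_i*q_{i-1} + q_{i-2} with p_{-2}=0, p_{-1}=1, q_{-2}=1, q_{-1}=0:
  i=0: a_0=8, p_0 = 8*1 + 0 = 8, q_0 = 8*0 + 1 = 1.
  i=1: a_1=6, p_1 = 6*8 + 1 = 49, q_1 = 6*1 + 0 = 6.
  i=2: a_2=4, p_2 = 4*49 + 8 = 204, q_2 = 4*6 + 1 = 25.
  i=3: a_3=5, p_3 = 5*204 + 49 = 1069, q_3 = 5*25 + 6 = 131.
  i=4: a_4=2, p_4 = 2*1069 + 204 = 2342, q_4 = 2*131 + 25 = 287.
  i=5: a_5=6, p_5 = 6*2342 + 1069 = 15121, q_5 = 6*287 + 131 = 1853.

8/1, 49/6, 204/25, 1069/131, 2342/287, 15121/1853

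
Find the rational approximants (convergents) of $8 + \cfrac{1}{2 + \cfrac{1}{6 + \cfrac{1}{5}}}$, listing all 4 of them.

Using the convergent recurrence p_i = a_i*p_{i-1} + p_{i-2}, q_i = a_i*q_{i-1} + q_{i-2} with p_{-2}=0, p_{-1}=1, q_{-2}=1, q_{-1}=0:
  i=0: a_0=8, p_0 = 8*1 + 0 = 8, q_0 = 8*0 + 1 = 1.
  i=1: a_1=2, p_1 = 2*8 + 1 = 17, q_1 = 2*1 + 0 = 2.
  i=2: a_2=6, p_2 = 6*17 + 8 = 110, q_2 = 6*2 + 1 = 13.
  i=3: a_3=5, p_3 = 5*110 + 17 = 567, q_3 = 5*13 + 2 = 67.

8/1, 17/2, 110/13, 567/67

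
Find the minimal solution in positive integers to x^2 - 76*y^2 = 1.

(x, y) = (57799, 6630)

First expand sqrt(76) as a continued fraction. With x_i = (sqrt(76) + m_i)/d_i and (m_0, d_0) = (0, 1): a_0 = floor(sqrt(76)) = 8, since 8^2 = 64 <= 76 < 81 = 9^2.
Iterate m_{i+1} = d_i*a_i - m_i, d_{i+1} = (76 - m_{i+1}^2)/d_i, a_{i+1} = floor((a_0 + m_{i+1})/d_{i+1}):
  m_1 = 1*8 - 0 = 8, d_1 = (76 - 8^2)/1 = 12/1 = 12, a_1 = floor((8 + 8)/12) = 1.
  m_2 = 12*1 - 8 = 4, d_2 = (76 - 4^2)/12 = 60/12 = 5, a_2 = floor((8 + 4)/5) = 2.
  m_3 = 5*2 - 4 = 6, d_3 = (76 - 6^2)/5 = 40/5 = 8, a_3 = floor((8 + 6)/8) = 1.
  m_4 = 8*1 - 6 = 2, d_4 = (76 - 2^2)/8 = 72/8 = 9, a_4 = floor((8 + 2)/9) = 1.
  m_5 = 9*1 - 2 = 7, d_5 = (76 - 7^2)/9 = 27/9 = 3, a_5 = floor((8 + 7)/3) = 5.
  m_6 = 3*5 - 7 = 8, d_6 = (76 - 8^2)/3 = 12/3 = 4, a_6 = floor((8 + 8)/4) = 4.
  m_7 = 4*4 - 8 = 8, d_7 = (76 - 8^2)/4 = 12/4 = 3, a_7 = floor((8 + 8)/3) = 5.
  m_8 = 3*5 - 8 = 7, d_8 = (76 - 7^2)/3 = 27/3 = 9, a_8 = floor((8 + 7)/9) = 1.
  m_9 = 9*1 - 7 = 2, d_9 = (76 - 2^2)/9 = 72/9 = 8, a_9 = floor((8 + 2)/8) = 1.
  m_10 = 8*1 - 2 = 6, d_10 = (76 - 6^2)/8 = 40/8 = 5, a_10 = floor((8 + 6)/5) = 2.
  m_11 = 5*2 - 6 = 4, d_11 = (76 - 4^2)/5 = 60/5 = 12, a_11 = floor((8 + 4)/12) = 1.
  m_12 = 12*1 - 4 = 8, d_12 = (76 - 8^2)/12 = 12/12 = 1, a_12 = floor((8 + 8)/1) = 16.
  m_13 = 1*16 - 8 = 8, d_13 = (76 - 8^2)/1 = 12/1 = 12: (m_13, d_13) = (m_1, d_1) = (8, 12), so from here the quotients repeat a_1, ..., a_12; the period length is 12.
So sqrt(76) = [8; (1, 2, 1, 1, 5, 4, 5, 1, 1, 2, 1, 16)] with period length k = 12.
k is even, so the fundamental solution of x^2 - 76y^2 = 1 is (p_{k-1}, q_{k-1}) = (p_11, q_11); compute convergents through index 11.
Convergents (p_i = a_i*p_{i-1} + p_{i-2}, q_i = a_i*q_{i-1} + q_{i-2} with p_{-2}=0, p_{-1}=1, q_{-2}=1, q_{-1}=0):
  i=0: a_0=8, p_0 = 8*1 + 0 = 8, q_0 = 8*0 + 1 = 1.
  i=1: a_1=1, p_1 = 1*8 + 1 = 9, q_1 = 1*1 + 0 = 1.
  i=2: a_2=2, p_2 = 2*9 + 8 = 26, q_2 = 2*1 + 1 = 3.
  i=3: a_3=1, p_3 = 1*26 + 9 = 35, q_3 = 1*3 + 1 = 4.
  i=4: a_4=1, p_4 = 1*35 + 26 = 61, q_4 = 1*4 + 3 = 7.
  i=5: a_5=5, p_5 = 5*61 + 35 = 340, q_5 = 5*7 + 4 = 39.
  i=6: a_6=4, p_6 = 4*340 + 61 = 1421, q_6 = 4*39 + 7 = 163.
  i=7: a_7=5, p_7 = 5*1421 + 340 = 7445, q_7 = 5*163 + 39 = 854.
  i=8: a_8=1, p_8 = 1*7445 + 1421 = 8866, q_8 = 1*854 + 163 = 1017.
  i=9: a_9=1, p_9 = 1*8866 + 7445 = 16311, q_9 = 1*1017 + 854 = 1871.
  i=10: a_10=2, p_10 = 2*16311 + 8866 = 41488, q_10 = 2*1871 + 1017 = 4759.
  i=11: a_11=1, p_11 = 1*41488 + 16311 = 57799, q_11 = 1*4759 + 1871 = 6630.
Check: 57799^2 - 76*6630^2 = 3340724401 - 3340724400 = 1, so (x, y) = (57799, 6630) solves the equation, and by the theorem it is the least positive solution.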